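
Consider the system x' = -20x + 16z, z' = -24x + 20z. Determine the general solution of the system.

Coefficient matrix A = [[-20, 16], [-24, 20]].
Characteristic polynomial det(A - λI) = λ^2 - 16 = 0.
Eigenvalues λ = -4, 4.
For λ=-4: (A-λI) row 1 is [-16, 16], so an eigenvector is (-1, -1).
For λ=4: (A-λI) row 1 is [-24, 16], so an eigenvector is (2, 3).
General solution: c_1e^(-4t)(-1,-1) + c_2e^(4t)(2,3).

x(t) = -c_1e^(-4t) + 2c_2e^(4t), z(t) = -c_1e^(-4t) + 3c_2e^(4t)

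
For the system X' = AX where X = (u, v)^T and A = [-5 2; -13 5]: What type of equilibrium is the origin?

A = [[-5,2],[-13,5]]; det(A-λI) = λ^2 + 1.
λ = 0 ± i: zero real part.

center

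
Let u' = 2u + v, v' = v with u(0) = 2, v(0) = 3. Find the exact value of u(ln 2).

A = [[2,1],[0,1]]; eigenvalues λ = 2, 1.
Eigenvectors: (1,0) for λ=2, (-1,1) for λ=1.
From the initial condition, c_1 = 5, c_2 = 3.
u(ln 2) = (5)(2^2)(1) + (3)(2^1)(-1) = 14.

14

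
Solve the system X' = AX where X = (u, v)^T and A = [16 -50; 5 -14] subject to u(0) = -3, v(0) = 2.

u(t) = -29e^(t)sin(5t) - 3e^(t)cos(5t), v(t) = -9e^(t)sin(5t) + 2e^(t)cos(5t)

Coefficient matrix A = [[16, -50], [5, -14]].
Characteristic polynomial det(A - λI) = λ^2 - 2λ + 26 = 0.
Eigenvalues λ = 1 ± 5i (complex conjugate pair).
For λ=1+5i: an eigenvector is (3,1) - i(-1,0) = (3 + i, 1).
A real fundamental pair from Re and Im of e^((1+5i)t)v: X_1 = e^(t)(cos(5t)·(3,1) + sin(5t)·(-1,0)), X_2 = e^(t)(sin(5t)·(3,1) - cos(5t)·(-1,0)).
General solution: C_1X_1 + C_2X_2.
Applying u(0)=-3, v(0)=2 gives C_1=2, C_2=-9.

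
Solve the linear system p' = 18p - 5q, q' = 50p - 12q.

p(t) = c_1e^(3t)cos(5t) + c_2e^(3t)sin(5t), q(t) = c_1e^(3t)sin(5t) + 3c_1e^(3t)cos(5t) + 3c_2e^(3t)sin(5t) - c_2e^(3t)cos(5t)

Coefficient matrix A = [[18, -5], [50, -12]].
Characteristic polynomial det(A - λI) = λ^2 - 6λ + 34 = 0.
Eigenvalues λ = 3 ± 5i (complex conjugate pair).
For λ=3+5i: an eigenvector is (1,3) - i(0,1) = (1, 3 - i).
A real fundamental pair from Re and Im of e^((3+5i)t)v: X_1 = e^(3t)(cos(5t)·(1,3) + sin(5t)·(0,1)), X_2 = e^(3t)(sin(5t)·(1,3) - cos(5t)·(0,1)).
General solution: c_1X_1 + c_2X_2.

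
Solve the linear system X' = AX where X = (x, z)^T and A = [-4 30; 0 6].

Coefficient matrix A = [[-4, 30], [0, 6]].
Characteristic polynomial det(A - λI) = λ^2 - 2λ - 24 = 0.
Eigenvalues λ = 6, -4.
For λ=6: (A-λI) row 1 is [-10, 30], so an eigenvector is (-3, -1).
For λ=-4: (A-λI) row 1 is [0, 30], so an eigenvector is (-1, 0).
General solution: c_1e^(6t)(-3,-1) + c_2e^(-4t)(-1,0).

x(t) = -3c_1e^(6t) - c_2e^(-4t), z(t) = -c_1e^(6t)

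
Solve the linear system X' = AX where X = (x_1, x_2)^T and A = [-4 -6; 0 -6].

x_1(t) = -C_1e^(-4t) + 3C_2e^(-6t), x_2(t) = C_2e^(-6t)

Coefficient matrix A = [[-4, -6], [0, -6]].
Characteristic polynomial det(A - λI) = λ^2 + 10λ + 24 = 0.
Eigenvalues λ = -4, -6.
For λ=-4: (A-λI) row 1 is [0, -6], so an eigenvector is (-1, 0).
For λ=-6: (A-λI) row 1 is [2, -6], so an eigenvector is (3, 1).
General solution: C_1e^(-4t)(-1,0) + C_2e^(-6t)(3,1).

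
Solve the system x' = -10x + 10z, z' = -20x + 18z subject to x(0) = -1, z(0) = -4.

x(t) = -13e^(4t)sin(2t) - e^(4t)cos(2t), z(t) = -18e^(4t)sin(2t) - 4e^(4t)cos(2t)

Coefficient matrix A = [[-10, 10], [-20, 18]].
Characteristic polynomial det(A - λI) = λ^2 - 8λ + 20 = 0.
Eigenvalues λ = 4 ± 2i (complex conjugate pair).
For λ=4+2i: an eigenvector is (-1,-1) - i(2,3) = (-1 - 2i, -1 - 3i).
A real fundamental pair from Re and Im of e^((4+2i)t)v: X_1 = e^(4t)(cos(2t)·(-1,-1) + sin(2t)·(2,3)), X_2 = e^(4t)(sin(2t)·(-1,-1) - cos(2t)·(2,3)).
General solution: C_1X_1 + C_2X_2.
Applying x(0)=-1, z(0)=-4 gives C_1=-5, C_2=3.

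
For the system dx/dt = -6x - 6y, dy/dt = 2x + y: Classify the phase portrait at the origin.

stable node

A = [[-6,-6],[2,1]]; det(A-λI) = λ^2 + 5λ + 6.
λ = -3, -2: both negative.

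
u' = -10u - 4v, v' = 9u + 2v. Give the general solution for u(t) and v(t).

u(t) = -2C_1e^(-4t) - 2C_2te^(-4t) - C_2e^(-4t), v(t) = 3C_1e^(-4t) + 3C_2te^(-4t) + 2C_2e^(-4t)

Coefficient matrix A = [[-10, -4], [9, 2]].
Characteristic polynomial det(A - λI) = λ^2 + 8λ + 16 = 0.
Single eigenvalue λ = -4 with algebraic multiplicity 2.
Eigenvector v = (-2,3); generalized eigenvector w with (A-λI)w=v is (-1,2).
General solution: e^(-4t)[C_1·v + C_2·(t·v + w)].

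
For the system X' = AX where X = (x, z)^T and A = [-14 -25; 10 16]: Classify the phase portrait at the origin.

unstable spiral

A = [[-14,-25],[10,16]]; det(A-λI) = λ^2 - 2λ + 26.
λ = 1 ± 5i: positive real part.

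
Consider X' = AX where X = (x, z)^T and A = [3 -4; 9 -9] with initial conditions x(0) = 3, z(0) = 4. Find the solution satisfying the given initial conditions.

x(t) = 2te^(-3t) + 3e^(-3t), z(t) = 3te^(-3t) + 4e^(-3t)

Coefficient matrix A = [[3, -4], [9, -9]].
Characteristic polynomial det(A - λI) = λ^2 + 6λ + 9 = 0.
Single eigenvalue λ = -3 with algebraic multiplicity 2.
Eigenvector v = (-2,-3); generalized eigenvector w with (A-λI)w=v is (-1,-1).
General solution: e^(-3t)[c_1·v + c_2·(t·v + w)].
Applying x(0)=3, z(0)=4 gives c_1=-1, c_2=-1.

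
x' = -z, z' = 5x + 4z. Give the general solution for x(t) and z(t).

Coefficient matrix A = [[0, -1], [5, 4]].
Characteristic polynomial det(A - λI) = λ^2 - 4λ + 5 = 0.
Eigenvalues λ = 2 ± i (complex conjugate pair).
For λ=2+i: an eigenvector is (0,-1) - i(1,-2) = (0 - i, -1 + 2i).
A real fundamental pair from Re and Im of e^((2+i)t)v: X_1 = e^(2t)(cos(t)·(0,-1) + sin(t)·(1,-2)), X_2 = e^(2t)(sin(t)·(0,-1) - cos(t)·(1,-2)).
General solution: C_1X_1 + C_2X_2.

x(t) = C_1e^(2t)sin(t) - C_2e^(2t)cos(t), z(t) = -2C_1e^(2t)sin(t) - C_1e^(2t)cos(t) - C_2e^(2t)sin(t) + 2C_2e^(2t)cos(t)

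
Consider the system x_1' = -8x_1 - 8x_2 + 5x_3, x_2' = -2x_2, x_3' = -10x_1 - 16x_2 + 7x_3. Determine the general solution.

x_1(t) = -K_1e^(2t) + 2K_2e^(-2t) + K_3e^(-3t), x_2(t) = K_2e^(-2t), x_3(t) = -2K_1e^(2t) + 4K_2e^(-2t) + K_3e^(-3t)

Coefficient matrix A = [[-8, -8, 5], [0, -2, 0], [-10, -16, 7]].
det(A - λI) = 0 gives eigenvalues λ = 2, -2, -3.
For λ=2: eigenvector (-1,0,-2).
For λ=-2: eigenvector (2,1,4).
For λ=-3: eigenvector (1,0,1).
General solution: K_1e^(2t)(-1,0,-2) + K_2e^(-2t)(2,1,4) + K_3e^(-3t)(1,0,1).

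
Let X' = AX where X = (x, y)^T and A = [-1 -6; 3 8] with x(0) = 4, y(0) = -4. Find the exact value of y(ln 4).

-4096

A = [[-1,-6],[3,8]]; eigenvalues λ = 2, 5.
Eigenvectors: (2,-1) for λ=2, (1,-1) for λ=5.
From the initial condition, c_1 = 0, c_2 = 4.
y(ln 4) = (0)(4^2)(-1) + (4)(4^5)(-1) = -4096.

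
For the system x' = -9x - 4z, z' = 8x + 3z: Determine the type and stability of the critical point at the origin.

A = [[-9,-4],[8,3]]; det(A-λI) = λ^2 + 6λ + 5.
λ = -5, -1: both negative.

stable node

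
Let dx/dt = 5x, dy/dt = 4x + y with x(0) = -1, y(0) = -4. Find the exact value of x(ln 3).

A = [[5,0],[4,1]]; eigenvalues λ = 5, 1.
Eigenvectors: (-1,-1) for λ=5, (0,1) for λ=1.
From the initial condition, c_1 = 1, c_2 = -3.
x(ln 3) = (1)(3^5)(-1) + (-3)(3^1)(0) = -243.

-243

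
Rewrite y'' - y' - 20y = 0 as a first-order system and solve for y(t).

Let x_1 = y, x_2 = y'. Then x_1' = x_2 and x_2' = 20x_1 + x_2.
A = [[0,1],[20,1]]; det(A-λI) = λ^2 - λ - 20.
Eigenvalues λ = -4, 5 with eigenvectors (1,-4), (1,5).

y(t) = C_1e^(-4t) + C_2e^(5t)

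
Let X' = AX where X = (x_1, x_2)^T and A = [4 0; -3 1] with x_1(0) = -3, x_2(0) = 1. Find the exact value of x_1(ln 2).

A = [[4,0],[-3,1]]; eigenvalues λ = 4, 1.
Eigenvectors: (1,-1) for λ=4, (0,-1) for λ=1.
From the initial condition, c_1 = -3, c_2 = 2.
x_1(ln 2) = (-3)(2^4)(1) + (2)(2^1)(0) = -48.

-48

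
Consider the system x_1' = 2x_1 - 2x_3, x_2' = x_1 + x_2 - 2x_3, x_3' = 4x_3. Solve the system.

Coefficient matrix A = [[2, 0, -2], [1, 1, -2], [0, 0, 4]].
det(A - λI) = 0 gives eigenvalues λ = 1, 4, 2.
For λ=1: eigenvector (0,1,0).
For λ=4: eigenvector (1,1,-1).
For λ=2: eigenvector (1,1,0).
General solution: C_1e^(t)(0,1,0) + C_2e^(4t)(1,1,-1) + C_3e^(2t)(1,1,0).

x_1(t) = C_2e^(4t) + C_3e^(2t), x_2(t) = C_1e^(t) + C_2e^(4t) + C_3e^(2t), x_3(t) = -C_2e^(4t)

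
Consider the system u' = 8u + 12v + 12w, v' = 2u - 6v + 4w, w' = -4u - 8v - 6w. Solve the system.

Coefficient matrix A = [[8, 12, 12], [2, -6, 4], [-4, -8, -6]].
det(A - λI) = 0 gives eigenvalues λ = -4, -2, 2.
For λ=-4: eigenvector (-3,1,2).
For λ=-2: eigenvector (6,-1,-4).
For λ=2: eigenvector (-2,0,1).
General solution: C_1e^(-4t)(-3,1,2) + C_2e^(-2t)(6,-1,-4) + C_3e^(2t)(-2,0,1).

u(t) = -3C_1e^(-4t) + 6C_2e^(-2t) - 2C_3e^(2t), v(t) = C_1e^(-4t) - C_2e^(-2t), w(t) = 2C_1e^(-4t) - 4C_2e^(-2t) + C_3e^(2t)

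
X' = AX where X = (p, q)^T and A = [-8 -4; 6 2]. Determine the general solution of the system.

p(t) = -K_1e^(-4t) + 2K_2e^(-2t), q(t) = K_1e^(-4t) - 3K_2e^(-2t)

Coefficient matrix A = [[-8, -4], [6, 2]].
Characteristic polynomial det(A - λI) = λ^2 + 6λ + 8 = 0.
Eigenvalues λ = -4, -2.
For λ=-4: (A-λI) row 1 is [-4, -4], so an eigenvector is (-1, 1).
For λ=-2: (A-λI) row 1 is [-6, -4], so an eigenvector is (2, -3).
General solution: K_1e^(-4t)(-1,1) + K_2e^(-2t)(2,-3).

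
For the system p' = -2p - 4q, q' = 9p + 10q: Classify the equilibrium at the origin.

unstable improper node

A = [[-2,-4],[9,10]]; det(A-λI) = λ^2 - 8λ + 16.
repeated λ = 4 with a single eigenvector.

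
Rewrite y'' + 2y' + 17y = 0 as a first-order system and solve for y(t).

Let x_1 = y, x_2 = y'. Then x_1' = x_2 and x_2' = -17x_1 - 2x_2.
A = [[0,1],[-17,-2]]; det(A-λI) = λ^2 + 2λ + 17.
Eigenvalues λ = -1 ± 4i.

y(t) = C_1e^(-t)cos(4t) + C_2e^(-t)sin(4t)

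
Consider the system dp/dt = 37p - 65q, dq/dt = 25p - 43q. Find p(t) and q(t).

Coefficient matrix A = [[37, -65], [25, -43]].
Characteristic polynomial det(A - λI) = λ^2 + 6λ + 34 = 0.
Eigenvalues λ = -3 ± 5i (complex conjugate pair).
For λ=-3+5i: an eigenvector is (-2,-1) - i(-3,-2) = (-2 + 3i, -1 + 2i).
A real fundamental pair from Re and Im of e^((-3+5i)t)v: X_1 = e^(-3t)(cos(5t)·(-2,-1) + sin(5t)·(-3,-2)), X_2 = e^(-3t)(sin(5t)·(-2,-1) - cos(5t)·(-3,-2)).
General solution: K_1X_1 + K_2X_2.

p(t) = -3K_1e^(-3t)sin(5t) - 2K_1e^(-3t)cos(5t) - 2K_2e^(-3t)sin(5t) + 3K_2e^(-3t)cos(5t), q(t) = -2K_1e^(-3t)sin(5t) - K_1e^(-3t)cos(5t) - K_2e^(-3t)sin(5t) + 2K_2e^(-3t)cos(5t)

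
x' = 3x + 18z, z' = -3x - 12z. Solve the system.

Coefficient matrix A = [[3, 18], [-3, -12]].
Characteristic polynomial det(A - λI) = λ^2 + 9λ + 18 = 0.
Eigenvalues λ = -3, -6.
For λ=-3: (A-λI) row 1 is [6, 18], so an eigenvector is (-3, 1).
For λ=-6: (A-λI) row 1 is [9, 18], so an eigenvector is (-2, 1).
General solution: c_1e^(-3t)(-3,1) + c_2e^(-6t)(-2,1).

x(t) = -3c_1e^(-3t) - 2c_2e^(-6t), z(t) = c_1e^(-3t) + c_2e^(-6t)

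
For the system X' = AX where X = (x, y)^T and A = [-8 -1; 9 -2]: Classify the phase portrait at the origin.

A = [[-8,-1],[9,-2]]; det(A-λI) = λ^2 + 10λ + 25.
repeated λ = -5 with a single eigenvector.

stable improper node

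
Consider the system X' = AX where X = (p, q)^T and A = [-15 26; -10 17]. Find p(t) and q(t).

Coefficient matrix A = [[-15, 26], [-10, 17]].
Characteristic polynomial det(A - λI) = λ^2 - 2λ + 5 = 0.
Eigenvalues λ = 1 ± 2i (complex conjugate pair).
For λ=1+2i: an eigenvector is (2,1) - i(-3,-2) = (2 + 3i, 1 + 2i).
A real fundamental pair from Re and Im of e^((1+2i)t)v: X_1 = e^(t)(cos(2t)·(2,1) + sin(2t)·(-3,-2)), X_2 = e^(t)(sin(2t)·(2,1) - cos(2t)·(-3,-2)).
General solution: K_1X_1 + K_2X_2.

p(t) = -3K_1e^(t)sin(2t) + 2K_1e^(t)cos(2t) + 2K_2e^(t)sin(2t) + 3K_2e^(t)cos(2t), q(t) = -2K_1e^(t)sin(2t) + K_1e^(t)cos(2t) + K_2e^(t)sin(2t) + 2K_2e^(t)cos(2t)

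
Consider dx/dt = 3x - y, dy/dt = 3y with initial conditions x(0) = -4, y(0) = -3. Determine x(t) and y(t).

Coefficient matrix A = [[3, -1], [0, 3]].
Characteristic polynomial det(A - λI) = λ^2 - 6λ + 9 = 0.
Single eigenvalue λ = 3 with algebraic multiplicity 2.
Eigenvector v = (-1,0); generalized eigenvector w with (A-λI)w=v is (2,1).
General solution: e^(3t)[C_1·v + C_2·(t·v + w)].
Applying x(0)=-4, y(0)=-3 gives C_1=-2, C_2=-3.

x(t) = 3te^(3t) - 4e^(3t), y(t) = -3e^(3t)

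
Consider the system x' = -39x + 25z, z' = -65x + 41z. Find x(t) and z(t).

Coefficient matrix A = [[-39, 25], [-65, 41]].
Characteristic polynomial det(A - λI) = λ^2 - 2λ + 26 = 0.
Eigenvalues λ = 1 ± 5i (complex conjugate pair).
For λ=1+5i: an eigenvector is (-1,-2) - i(-2,-3) = (-1 + 2i, -2 + 3i).
A real fundamental pair from Re and Im of e^((1+5i)t)v: X_1 = e^(t)(cos(5t)·(-1,-2) + sin(5t)·(-2,-3)), X_2 = e^(t)(sin(5t)·(-1,-2) - cos(5t)·(-2,-3)).
General solution: c_1X_1 + c_2X_2.

x(t) = -2c_1e^(t)sin(5t) - c_1e^(t)cos(5t) - c_2e^(t)sin(5t) + 2c_2e^(t)cos(5t), z(t) = -3c_1e^(t)sin(5t) - 2c_1e^(t)cos(5t) - 2c_2e^(t)sin(5t) + 3c_2e^(t)cos(5t)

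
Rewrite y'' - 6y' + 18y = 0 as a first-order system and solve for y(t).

Let x_1 = y, x_2 = y'. Then x_1' = x_2 and x_2' = -18x_1 + 6x_2.
A = [[0,1],[-18,6]]; det(A-λI) = λ^2 - 6λ + 18.
Eigenvalues λ = 3 ± 3i.

y(t) = C_1e^(3t)cos(3t) + C_2e^(3t)sin(3t)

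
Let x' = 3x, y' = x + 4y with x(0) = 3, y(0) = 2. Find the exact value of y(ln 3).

324

A = [[3,0],[1,4]]; eigenvalues λ = 4, 3.
Eigenvectors: (0,-1) for λ=4, (-1,1) for λ=3.
From the initial condition, c_1 = -5, c_2 = -3.
y(ln 3) = (-5)(3^4)(-1) + (-3)(3^3)(1) = 324.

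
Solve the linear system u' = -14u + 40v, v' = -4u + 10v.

u(t) = -c_1e^(-2t)sin(4t) - 3c_1e^(-2t)cos(4t) - 3c_2e^(-2t)sin(4t) + c_2e^(-2t)cos(4t), v(t) = -c_1e^(-2t)cos(4t) - c_2e^(-2t)sin(4t)

Coefficient matrix A = [[-14, 40], [-4, 10]].
Characteristic polynomial det(A - λI) = λ^2 + 4λ + 20 = 0.
Eigenvalues λ = -2 ± 4i (complex conjugate pair).
For λ=-2+4i: an eigenvector is (-3,-1) - i(-1,0) = (-3 + i, -1).
A real fundamental pair from Re and Im of e^((-2+4i)t)v: X_1 = e^(-2t)(cos(4t)·(-3,-1) + sin(4t)·(-1,0)), X_2 = e^(-2t)(sin(4t)·(-3,-1) - cos(4t)·(-1,0)).
General solution: c_1X_1 + c_2X_2.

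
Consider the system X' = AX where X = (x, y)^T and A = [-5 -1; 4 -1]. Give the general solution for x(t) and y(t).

Coefficient matrix A = [[-5, -1], [4, -1]].
Characteristic polynomial det(A - λI) = λ^2 + 6λ + 9 = 0.
Single eigenvalue λ = -3 with algebraic multiplicity 2.
Eigenvector v = (-1,2); generalized eigenvector w with (A-λI)w=v is (2,-3).
General solution: e^(-3t)[C_1·v + C_2·(t·v + w)].

x(t) = -C_1e^(-3t) - C_2te^(-3t) + 2C_2e^(-3t), y(t) = 2C_1e^(-3t) + 2C_2te^(-3t) - 3C_2e^(-3t)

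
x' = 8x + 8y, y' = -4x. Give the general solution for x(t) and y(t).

x(t) = -K_1e^(4t)sin(4t) + K_1e^(4t)cos(4t) + K_2e^(4t)sin(4t) + K_2e^(4t)cos(4t), y(t) = -K_1e^(4t)cos(4t) - K_2e^(4t)sin(4t)

Coefficient matrix A = [[8, 8], [-4, 0]].
Characteristic polynomial det(A - λI) = λ^2 - 8λ + 32 = 0.
Eigenvalues λ = 4 ± 4i (complex conjugate pair).
For λ=4+4i: an eigenvector is (1,-1) - i(-1,0) = (1 + i, -1).
A real fundamental pair from Re and Im of e^((4+4i)t)v: X_1 = e^(4t)(cos(4t)·(1,-1) + sin(4t)·(-1,0)), X_2 = e^(4t)(sin(4t)·(1,-1) - cos(4t)·(-1,0)).
General solution: K_1X_1 + K_2X_2.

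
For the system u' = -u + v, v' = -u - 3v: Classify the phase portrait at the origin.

stable improper node

A = [[-1,1],[-1,-3]]; det(A-λI) = λ^2 + 4λ + 4.
repeated λ = -2 with a single eigenvector.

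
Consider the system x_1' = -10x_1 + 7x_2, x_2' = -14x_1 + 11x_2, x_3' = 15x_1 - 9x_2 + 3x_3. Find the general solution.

Coefficient matrix A = [[-10, 7, 0], [-14, 11, 0], [15, -9, 3]].
det(A - λI) = 0 gives eigenvalues λ = -3, 4, 3.
For λ=-3: eigenvector (1,1,-1).
For λ=4: eigenvector (1,2,-3).
For λ=3: eigenvector (0,0,1).
General solution: K_1e^(-3t)(1,1,-1) + K_2e^(4t)(1,2,-3) + K_3e^(3t)(0,0,1).

x_1(t) = K_1e^(-3t) + K_2e^(4t), x_2(t) = K_1e^(-3t) + 2K_2e^(4t), x_3(t) = -K_1e^(-3t) - 3K_2e^(4t) + K_3e^(3t)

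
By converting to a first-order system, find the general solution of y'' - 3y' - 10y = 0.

y(t) = K_1e^(5t) + K_2e^(-2t)

Let x_1 = y, x_2 = y'. Then x_1' = x_2 and x_2' = 10x_1 + 3x_2.
A = [[0,1],[10,3]]; det(A-λI) = λ^2 - 3λ - 10.
Eigenvalues λ = 5, -2 with eigenvectors (1,5), (1,-2).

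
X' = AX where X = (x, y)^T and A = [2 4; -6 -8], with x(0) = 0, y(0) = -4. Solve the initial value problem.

x(t) = -8e^(-2t) + 8e^(-4t), y(t) = 8e^(-2t) - 12e^(-4t)

Coefficient matrix A = [[2, 4], [-6, -8]].
Characteristic polynomial det(A - λI) = λ^2 + 6λ + 8 = 0.
Eigenvalues λ = -4, -2.
For λ=-4: (A-λI) row 1 is [6, 4], so an eigenvector is (2, -3).
For λ=-2: (A-λI) row 1 is [4, 4], so an eigenvector is (-1, 1).
General solution: K_1e^(-4t)(2,-3) + K_2e^(-2t)(-1,1).
Applying x(0)=0, y(0)=-4 gives K_1=4, K_2=8.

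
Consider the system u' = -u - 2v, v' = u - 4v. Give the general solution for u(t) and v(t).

u(t) = c_1e^(-3t) + 2c_2e^(-2t), v(t) = c_1e^(-3t) + c_2e^(-2t)

Coefficient matrix A = [[-1, -2], [1, -4]].
Characteristic polynomial det(A - λI) = λ^2 + 5λ + 6 = 0.
Eigenvalues λ = -3, -2.
For λ=-3: (A-λI) row 1 is [2, -2], so an eigenvector is (1, 1).
For λ=-2: (A-λI) row 1 is [1, -2], so an eigenvector is (2, 1).
General solution: c_1e^(-3t)(1,1) + c_2e^(-2t)(2,1).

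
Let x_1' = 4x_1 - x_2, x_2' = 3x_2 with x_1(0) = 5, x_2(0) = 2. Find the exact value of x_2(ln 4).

A = [[4,-1],[0,3]]; eigenvalues λ = 3, 4.
Eigenvectors: (-1,-1) for λ=3, (1,0) for λ=4.
From the initial condition, c_1 = -2, c_2 = 3.
x_2(ln 4) = (-2)(4^3)(-1) + (3)(4^4)(0) = 128.

128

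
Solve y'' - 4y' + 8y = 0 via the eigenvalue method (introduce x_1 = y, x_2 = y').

y(t) = K_1e^(2t)cos(2t) + K_2e^(2t)sin(2t)

Let x_1 = y, x_2 = y'. Then x_1' = x_2 and x_2' = -8x_1 + 4x_2.
A = [[0,1],[-8,4]]; det(A-λI) = λ^2 - 4λ + 8.
Eigenvalues λ = 2 ± 2i.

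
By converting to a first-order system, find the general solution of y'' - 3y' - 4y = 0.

y(t) = c_1e^(-t) + c_2e^(4t)

Let x_1 = y, x_2 = y'. Then x_1' = x_2 and x_2' = 4x_1 + 3x_2.
A = [[0,1],[4,3]]; det(A-λI) = λ^2 - 3λ - 4.
Eigenvalues λ = -1, 4 with eigenvectors (1,-1), (1,4).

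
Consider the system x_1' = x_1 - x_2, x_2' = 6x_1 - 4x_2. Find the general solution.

Coefficient matrix A = [[1, -1], [6, -4]].
Characteristic polynomial det(A - λI) = λ^2 + 3λ + 2 = 0.
Eigenvalues λ = -2, -1.
For λ=-2: (A-λI) row 1 is [3, -1], so an eigenvector is (1, 3).
For λ=-1: (A-λI) row 1 is [2, -1], so an eigenvector is (1, 2).
General solution: c_1e^(-2t)(1,3) + c_2e^(-t)(1,2).

x_1(t) = c_1e^(-2t) + c_2e^(-t), x_2(t) = 3c_1e^(-2t) + 2c_2e^(-t)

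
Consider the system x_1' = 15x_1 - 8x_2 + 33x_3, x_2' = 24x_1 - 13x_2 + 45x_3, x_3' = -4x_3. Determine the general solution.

x_1(t) = c_1e^(-t) - 2c_2e^(3t) - 3c_3e^(-4t), x_2(t) = 2c_1e^(-t) - 3c_2e^(3t) - 3c_3e^(-4t), x_3(t) = c_3e^(-4t)

Coefficient matrix A = [[15, -8, 33], [24, -13, 45], [0, 0, -4]].
det(A - λI) = 0 gives eigenvalues λ = -1, 3, -4.
For λ=-1: eigenvector (1,2,0).
For λ=3: eigenvector (-2,-3,0).
For λ=-4: eigenvector (-3,-3,1).
General solution: c_1e^(-t)(1,2,0) + c_2e^(3t)(-2,-3,0) + c_3e^(-4t)(-3,-3,1).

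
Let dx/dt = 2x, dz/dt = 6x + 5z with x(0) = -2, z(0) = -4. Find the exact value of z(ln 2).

-240

A = [[2,0],[6,5]]; eigenvalues λ = 2, 5.
Eigenvectors: (1,-2) for λ=2, (0,-1) for λ=5.
From the initial condition, c_1 = -2, c_2 = 8.
z(ln 2) = (-2)(2^2)(-2) + (8)(2^5)(-1) = -240.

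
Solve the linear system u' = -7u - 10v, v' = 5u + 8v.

u(t) = C_1e^(3t) + 2C_2e^(-2t), v(t) = -C_1e^(3t) - C_2e^(-2t)

Coefficient matrix A = [[-7, -10], [5, 8]].
Characteristic polynomial det(A - λI) = λ^2 - λ - 6 = 0.
Eigenvalues λ = 3, -2.
For λ=3: (A-λI) row 1 is [-10, -10], so an eigenvector is (1, -1).
For λ=-2: (A-λI) row 1 is [-5, -10], so an eigenvector is (2, -1).
General solution: C_1e^(3t)(1,-1) + C_2e^(-2t)(2,-1).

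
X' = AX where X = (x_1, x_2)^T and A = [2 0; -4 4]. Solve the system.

Coefficient matrix A = [[2, 0], [-4, 4]].
Characteristic polynomial det(A - λI) = λ^2 - 6λ + 8 = 0.
Eigenvalues λ = 4, 2.
For λ=4: (A-λI) row 1 is [-2, 0], so an eigenvector is (0, -1).
For λ=2: (A-λI) row 2 is [-4, 2], so an eigenvector is (-1, -2).
General solution: c_1e^(4t)(0,-1) + c_2e^(2t)(-1,-2).

x_1(t) = -c_2e^(2t), x_2(t) = -c_1e^(4t) - 2c_2e^(2t)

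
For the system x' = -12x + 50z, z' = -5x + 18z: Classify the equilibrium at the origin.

unstable spiral

A = [[-12,50],[-5,18]]; det(A-λI) = λ^2 - 6λ + 34.
λ = 3 ± 5i: positive real part.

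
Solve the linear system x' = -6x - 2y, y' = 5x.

x(t) = -C_1e^(-3t)sin(t) - C_1e^(-3t)cos(t) - C_2e^(-3t)sin(t) + C_2e^(-3t)cos(t), y(t) = C_1e^(-3t)sin(t) + 2C_1e^(-3t)cos(t) + 2C_2e^(-3t)sin(t) - C_2e^(-3t)cos(t)

Coefficient matrix A = [[-6, -2], [5, 0]].
Characteristic polynomial det(A - λI) = λ^2 + 6λ + 10 = 0.
Eigenvalues λ = -3 ± i (complex conjugate pair).
For λ=-3+i: an eigenvector is (-1,2) - i(-1,1) = (-1 + i, 2 - i).
A real fundamental pair from Re and Im of e^((-3+i)t)v: X_1 = e^(-3t)(cos(t)·(-1,2) + sin(t)·(-1,1)), X_2 = e^(-3t)(sin(t)·(-1,2) - cos(t)·(-1,1)).
General solution: C_1X_1 + C_2X_2.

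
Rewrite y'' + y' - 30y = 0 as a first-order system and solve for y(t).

Let x_1 = y, x_2 = y'. Then x_1' = x_2 and x_2' = 30x_1 - x_2.
A = [[0,1],[30,-1]]; det(A-λI) = λ^2 + λ - 30.
Eigenvalues λ = 5, -6 with eigenvectors (1,5), (1,-6).

y(t) = C_1e^(5t) + C_2e^(-6t)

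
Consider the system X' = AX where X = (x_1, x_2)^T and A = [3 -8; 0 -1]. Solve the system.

x_1(t) = -2K_1e^(-t) - K_2e^(3t), x_2(t) = -K_1e^(-t)

Coefficient matrix A = [[3, -8], [0, -1]].
Characteristic polynomial det(A - λI) = λ^2 - 2λ - 3 = 0.
Eigenvalues λ = -1, 3.
For λ=-1: (A-λI) row 1 is [4, -8], so an eigenvector is (-2, -1).
For λ=3: (A-λI) row 1 is [0, -8], so an eigenvector is (-1, 0).
General solution: K_1e^(-t)(-2,-1) + K_2e^(3t)(-1,0).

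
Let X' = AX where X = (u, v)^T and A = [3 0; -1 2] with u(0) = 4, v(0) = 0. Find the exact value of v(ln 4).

-192

A = [[3,0],[-1,2]]; eigenvalues λ = 3, 2.
Eigenvectors: (1,-1) for λ=3, (0,-1) for λ=2.
From the initial condition, c_1 = 4, c_2 = -4.
v(ln 4) = (4)(4^3)(-1) + (-4)(4^2)(-1) = -192.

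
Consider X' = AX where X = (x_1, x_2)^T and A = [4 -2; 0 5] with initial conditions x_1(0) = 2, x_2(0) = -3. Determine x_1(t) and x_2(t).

Coefficient matrix A = [[4, -2], [0, 5]].
Characteristic polynomial det(A - λI) = λ^2 - 9λ + 20 = 0.
Eigenvalues λ = 5, 4.
For λ=5: (A-λI) row 1 is [-1, -2], so an eigenvector is (2, -1).
For λ=4: (A-λI) row 1 is [0, -2], so an eigenvector is (1, 0).
General solution: c_1e^(5t)(2,-1) + c_2e^(4t)(1,0).
Applying x_1(0)=2, x_2(0)=-3 gives c_1=3, c_2=-4.

x_1(t) = 6e^(5t) - 4e^(4t), x_2(t) = -3e^(5t)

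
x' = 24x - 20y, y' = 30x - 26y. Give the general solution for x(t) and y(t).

x(t) = -C_1e^(4t) - 2C_2e^(-6t), y(t) = -C_1e^(4t) - 3C_2e^(-6t)

Coefficient matrix A = [[24, -20], [30, -26]].
Characteristic polynomial det(A - λI) = λ^2 + 2λ - 24 = 0.
Eigenvalues λ = 4, -6.
For λ=4: (A-λI) row 1 is [20, -20], so an eigenvector is (-1, -1).
For λ=-6: (A-λI) row 1 is [30, -20], so an eigenvector is (-2, -3).
General solution: C_1e^(4t)(-1,-1) + C_2e^(-6t)(-2,-3).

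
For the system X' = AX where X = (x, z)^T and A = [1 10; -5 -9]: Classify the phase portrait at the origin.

A = [[1,10],[-5,-9]]; det(A-λI) = λ^2 + 8λ + 41.
λ = -4 ± 5i: negative real part.

stable spiral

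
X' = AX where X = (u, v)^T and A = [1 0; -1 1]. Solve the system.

u(t) = -c_2e^(t), v(t) = c_1e^(t) + c_2te^(t) - 2c_2e^(t)

Coefficient matrix A = [[1, 0], [-1, 1]].
Characteristic polynomial det(A - λI) = λ^2 - 2λ + 1 = 0.
Single eigenvalue λ = 1 with algebraic multiplicity 2.
Eigenvector v = (0,1); generalized eigenvector w with (A-λI)w=v is (-1,-2).
General solution: e^(t)[c_1·v + c_2·(t·v + w)].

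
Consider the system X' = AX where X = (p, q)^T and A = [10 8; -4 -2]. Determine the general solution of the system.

Coefficient matrix A = [[10, 8], [-4, -2]].
Characteristic polynomial det(A - λI) = λ^2 - 8λ + 12 = 0.
Eigenvalues λ = 6, 2.
For λ=6: (A-λI) row 1 is [4, 8], so an eigenvector is (-2, 1).
For λ=2: (A-λI) row 1 is [8, 8], so an eigenvector is (-1, 1).
General solution: c_1e^(6t)(-2,1) + c_2e^(2t)(-1,1).

p(t) = -2c_1e^(6t) - c_2e^(2t), q(t) = c_1e^(6t) + c_2e^(2t)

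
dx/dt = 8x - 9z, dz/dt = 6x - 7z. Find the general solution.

Coefficient matrix A = [[8, -9], [6, -7]].
Characteristic polynomial det(A - λI) = λ^2 - λ - 2 = 0.
Eigenvalues λ = -1, 2.
For λ=-1: (A-λI) row 1 is [9, -9], so an eigenvector is (-1, -1).
For λ=2: (A-λI) row 1 is [6, -9], so an eigenvector is (3, 2).
General solution: C_1e^(-t)(-1,-1) + C_2e^(2t)(3,2).

x(t) = -C_1e^(-t) + 3C_2e^(2t), z(t) = -C_1e^(-t) + 2C_2e^(2t)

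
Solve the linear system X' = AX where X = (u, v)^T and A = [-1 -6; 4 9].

Coefficient matrix A = [[-1, -6], [4, 9]].
Characteristic polynomial det(A - λI) = λ^2 - 8λ + 15 = 0.
Eigenvalues λ = 3, 5.
For λ=3: (A-λI) row 1 is [-4, -6], so an eigenvector is (3, -2).
For λ=5: (A-λI) row 1 is [-6, -6], so an eigenvector is (-1, 1).
General solution: K_1e^(3t)(3,-2) + K_2e^(5t)(-1,1).

u(t) = 3K_1e^(3t) - K_2e^(5t), v(t) = -2K_1e^(3t) + K_2e^(5t)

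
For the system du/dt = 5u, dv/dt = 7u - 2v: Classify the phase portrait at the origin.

A = [[5,0],[7,-2]]; det(A-λI) = λ^2 - 3λ - 10.
λ = -2, 5: opposite signs.

saddle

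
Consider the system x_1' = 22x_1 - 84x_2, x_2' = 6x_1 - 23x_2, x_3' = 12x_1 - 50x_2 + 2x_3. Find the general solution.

x_1(t) = -7c_1e^(-2t) + 4c_3e^(t), x_2(t) = -2c_1e^(-2t) + c_3e^(t), x_3(t) = -4c_1e^(-2t) + c_2e^(2t) + 2c_3e^(t)

Coefficient matrix A = [[22, -84, 0], [6, -23, 0], [12, -50, 2]].
det(A - λI) = 0 gives eigenvalues λ = -2, 2, 1.
For λ=-2: eigenvector (-7,-2,-4).
For λ=2: eigenvector (0,0,1).
For λ=1: eigenvector (4,1,2).
General solution: c_1e^(-2t)(-7,-2,-4) + c_2e^(2t)(0,0,1) + c_3e^(t)(4,1,2).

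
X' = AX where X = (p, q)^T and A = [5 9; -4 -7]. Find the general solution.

p(t) = 3c_1e^(-t) + 3c_2te^(-t) + 2c_2e^(-t), q(t) = -2c_1e^(-t) - 2c_2te^(-t) - c_2e^(-t)

Coefficient matrix A = [[5, 9], [-4, -7]].
Characteristic polynomial det(A - λI) = λ^2 + 2λ + 1 = 0.
Single eigenvalue λ = -1 with algebraic multiplicity 2.
Eigenvector v = (3,-2); generalized eigenvector w with (A-λI)w=v is (2,-1).
General solution: e^(-t)[c_1·v + c_2·(t·v + w)].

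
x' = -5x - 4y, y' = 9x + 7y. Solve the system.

Coefficient matrix A = [[-5, -4], [9, 7]].
Characteristic polynomial det(A - λI) = λ^2 - 2λ + 1 = 0.
Single eigenvalue λ = 1 with algebraic multiplicity 2.
Eigenvector v = (2,-3); generalized eigenvector w with (A-λI)w=v is (-1,1).
General solution: e^(t)[K_1·v + K_2·(t·v + w)].

x(t) = 2K_1e^(t) + 2K_2te^(t) - K_2e^(t), y(t) = -3K_1e^(t) - 3K_2te^(t) + K_2e^(t)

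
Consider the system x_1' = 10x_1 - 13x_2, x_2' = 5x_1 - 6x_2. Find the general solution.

Coefficient matrix A = [[10, -13], [5, -6]].
Characteristic polynomial det(A - λI) = λ^2 - 4λ + 5 = 0.
Eigenvalues λ = 2 ± i (complex conjugate pair).
For λ=2+i: an eigenvector is (-2,-1) - i(-3,-2) = (-2 + 3i, -1 + 2i).
A real fundamental pair from Re and Im of e^((2+i)t)v: X_1 = e^(2t)(cos(t)·(-2,-1) + sin(t)·(-3,-2)), X_2 = e^(2t)(sin(t)·(-2,-1) - cos(t)·(-3,-2)).
General solution: C_1X_1 + C_2X_2.

x_1(t) = -3C_1e^(2t)sin(t) - 2C_1e^(2t)cos(t) - 2C_2e^(2t)sin(t) + 3C_2e^(2t)cos(t), x_2(t) = -2C_1e^(2t)sin(t) - C_1e^(2t)cos(t) - C_2e^(2t)sin(t) + 2C_2e^(2t)cos(t)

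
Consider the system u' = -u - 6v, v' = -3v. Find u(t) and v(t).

u(t) = -c_1e^(-t) - 3c_2e^(-3t), v(t) = -c_2e^(-3t)

Coefficient matrix A = [[-1, -6], [0, -3]].
Characteristic polynomial det(A - λI) = λ^2 + 4λ + 3 = 0.
Eigenvalues λ = -1, -3.
For λ=-1: (A-λI) row 1 is [0, -6], so an eigenvector is (-1, 0).
For λ=-3: (A-λI) row 1 is [2, -6], so an eigenvector is (-3, -1).
General solution: c_1e^(-t)(-1,0) + c_2e^(-3t)(-3,-1).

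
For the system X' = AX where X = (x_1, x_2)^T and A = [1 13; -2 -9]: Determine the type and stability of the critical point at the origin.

stable spiral

A = [[1,13],[-2,-9]]; det(A-λI) = λ^2 + 8λ + 17.
λ = -4 ± i: negative real part.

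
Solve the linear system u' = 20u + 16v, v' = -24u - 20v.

u(t) = -2C_1e^(-4t) + C_2e^(4t), v(t) = 3C_1e^(-4t) - C_2e^(4t)

Coefficient matrix A = [[20, 16], [-24, -20]].
Characteristic polynomial det(A - λI) = λ^2 - 16 = 0.
Eigenvalues λ = -4, 4.
For λ=-4: (A-λI) row 1 is [24, 16], so an eigenvector is (-2, 3).
For λ=4: (A-λI) row 1 is [16, 16], so an eigenvector is (1, -1).
General solution: C_1e^(-4t)(-2,3) + C_2e^(4t)(1,-1).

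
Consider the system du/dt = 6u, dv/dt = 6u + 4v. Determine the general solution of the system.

Coefficient matrix A = [[6, 0], [6, 4]].
Characteristic polynomial det(A - λI) = λ^2 - 10λ + 24 = 0.
Eigenvalues λ = 4, 6.
For λ=4: (A-λI) row 1 is [2, 0], so an eigenvector is (0, -1).
For λ=6: (A-λI) row 2 is [6, -2], so an eigenvector is (-1, -3).
General solution: K_1e^(4t)(0,-1) + K_2e^(6t)(-1,-3).

u(t) = -K_2e^(6t), v(t) = -K_1e^(4t) - 3K_2e^(6t)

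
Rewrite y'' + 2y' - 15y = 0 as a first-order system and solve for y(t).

Let x_1 = y, x_2 = y'. Then x_1' = x_2 and x_2' = 15x_1 - 2x_2.
A = [[0,1],[15,-2]]; det(A-λI) = λ^2 + 2λ - 15.
Eigenvalues λ = 3, -5 with eigenvectors (1,3), (1,-5).

y(t) = c_1e^(3t) + c_2e^(-5t)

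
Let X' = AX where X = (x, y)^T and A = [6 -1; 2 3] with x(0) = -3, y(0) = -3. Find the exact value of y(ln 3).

-729

A = [[6,-1],[2,3]]; eigenvalues λ = 4, 5.
Eigenvectors: (1,2) for λ=4, (1,1) for λ=5.
From the initial condition, c_1 = 0, c_2 = -3.
y(ln 3) = (0)(3^4)(2) + (-3)(3^5)(1) = -729.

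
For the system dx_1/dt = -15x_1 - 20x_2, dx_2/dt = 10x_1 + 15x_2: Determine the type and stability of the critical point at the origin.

saddle

A = [[-15,-20],[10,15]]; det(A-λI) = λ^2 - 25.
λ = 5, -5: opposite signs.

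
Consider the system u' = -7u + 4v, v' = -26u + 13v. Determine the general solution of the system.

u(t) = -C_1e^(3t)sin(2t) + C_1e^(3t)cos(2t) + C_2e^(3t)sin(2t) + C_2e^(3t)cos(2t), v(t) = -3C_1e^(3t)sin(2t) + 2C_1e^(3t)cos(2t) + 2C_2e^(3t)sin(2t) + 3C_2e^(3t)cos(2t)

Coefficient matrix A = [[-7, 4], [-26, 13]].
Characteristic polynomial det(A - λI) = λ^2 - 6λ + 13 = 0.
Eigenvalues λ = 3 ± 2i (complex conjugate pair).
For λ=3+2i: an eigenvector is (1,2) - i(-1,-3) = (1 + i, 2 + 3i).
A real fundamental pair from Re and Im of e^((3+2i)t)v: X_1 = e^(3t)(cos(2t)·(1,2) + sin(2t)·(-1,-3)), X_2 = e^(3t)(sin(2t)·(1,2) - cos(2t)·(-1,-3)).
General solution: C_1X_1 + C_2X_2.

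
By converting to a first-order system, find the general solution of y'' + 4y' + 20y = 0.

Let x_1 = y, x_2 = y'. Then x_1' = x_2 and x_2' = -20x_1 - 4x_2.
A = [[0,1],[-20,-4]]; det(A-λI) = λ^2 + 4λ + 20.
Eigenvalues λ = -2 ± 4i.

y(t) = c_1e^(-2t)cos(4t) + c_2e^(-2t)sin(4t)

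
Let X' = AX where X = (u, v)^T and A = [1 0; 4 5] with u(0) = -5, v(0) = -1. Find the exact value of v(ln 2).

-182

A = [[1,0],[4,5]]; eigenvalues λ = 5, 1.
Eigenvectors: (0,1) for λ=5, (-1,1) for λ=1.
From the initial condition, c_1 = -6, c_2 = 5.
v(ln 2) = (-6)(2^5)(1) + (5)(2^1)(1) = -182.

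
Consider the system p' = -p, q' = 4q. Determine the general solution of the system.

p(t) = -K_2e^(-t), q(t) = K_1e^(4t)

Coefficient matrix A = [[-1, 0], [0, 4]].
Characteristic polynomial det(A - λI) = λ^2 - 3λ - 4 = 0.
Eigenvalues λ = 4, -1.
For λ=4: (A-λI) row 1 is [-5, 0], so an eigenvector is (0, 1).
For λ=-1: (A-λI) row 2 is [0, 5], so an eigenvector is (-1, 0).
General solution: K_1e^(4t)(0,1) + K_2e^(-t)(-1,0).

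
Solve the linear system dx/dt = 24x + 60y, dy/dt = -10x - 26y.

Coefficient matrix A = [[24, 60], [-10, -26]].
Characteristic polynomial det(A - λI) = λ^2 + 2λ - 24 = 0.
Eigenvalues λ = 4, -6.
For λ=4: (A-λI) row 1 is [20, 60], so an eigenvector is (3, -1).
For λ=-6: (A-λI) row 1 is [30, 60], so an eigenvector is (2, -1).
General solution: C_1e^(4t)(3,-1) + C_2e^(-6t)(2,-1).

x(t) = 3C_1e^(4t) + 2C_2e^(-6t), y(t) = -C_1e^(4t) - C_2e^(-6t)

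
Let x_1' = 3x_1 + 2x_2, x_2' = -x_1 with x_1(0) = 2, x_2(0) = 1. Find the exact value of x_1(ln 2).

A = [[3,2],[-1,0]]; eigenvalues λ = 1, 2.
Eigenvectors: (1,-1) for λ=1, (2,-1) for λ=2.
From the initial condition, c_1 = -4, c_2 = 3.
x_1(ln 2) = (-4)(2^1)(1) + (3)(2^2)(2) = 16.

16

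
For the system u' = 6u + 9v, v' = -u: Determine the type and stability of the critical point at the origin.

unstable improper node

A = [[6,9],[-1,0]]; det(A-λI) = λ^2 - 6λ + 9.
repeated λ = 3 with a single eigenvector.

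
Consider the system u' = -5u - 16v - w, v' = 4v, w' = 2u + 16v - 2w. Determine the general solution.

u(t) = C_1e^(-4t) - 2C_2e^(4t) + C_3e^(-3t), v(t) = C_2e^(4t), w(t) = -C_1e^(-4t) + 2C_2e^(4t) - 2C_3e^(-3t)

Coefficient matrix A = [[-5, -16, -1], [0, 4, 0], [2, 16, -2]].
det(A - λI) = 0 gives eigenvalues λ = -4, 4, -3.
For λ=-4: eigenvector (1,0,-1).
For λ=4: eigenvector (-2,1,2).
For λ=-3: eigenvector (1,0,-2).
General solution: C_1e^(-4t)(1,0,-1) + C_2e^(4t)(-2,1,2) + C_3e^(-3t)(1,0,-2).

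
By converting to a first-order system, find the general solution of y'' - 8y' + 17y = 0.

Let x_1 = y, x_2 = y'. Then x_1' = x_2 and x_2' = -17x_1 + 8x_2.
A = [[0,1],[-17,8]]; det(A-λI) = λ^2 - 8λ + 17.
Eigenvalues λ = 4 ± i.

y(t) = K_1e^(4t)cos(t) + K_2e^(4t)sin(t)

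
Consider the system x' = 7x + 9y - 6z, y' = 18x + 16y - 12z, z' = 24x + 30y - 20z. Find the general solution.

x(t) = c_1e^(t) - 2c_2e^(4t) - c_3e^(-2t), y(t) = 2c_1e^(t) - 4c_2e^(4t) - c_3e^(-2t), z(t) = 4c_1e^(t) - 7c_2e^(4t) - 3c_3e^(-2t)

Coefficient matrix A = [[7, 9, -6], [18, 16, -12], [24, 30, -20]].
det(A - λI) = 0 gives eigenvalues λ = 1, 4, -2.
For λ=1: eigenvector (1,2,4).
For λ=4: eigenvector (-2,-4,-7).
For λ=-2: eigenvector (-1,-1,-3).
General solution: c_1e^(t)(1,2,4) + c_2e^(4t)(-2,-4,-7) + c_3e^(-2t)(-1,-1,-3).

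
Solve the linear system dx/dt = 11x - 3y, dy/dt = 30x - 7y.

x(t) = K_1e^(2t)sin(3t) - K_2e^(2t)cos(3t), y(t) = 3K_1e^(2t)sin(3t) - K_1e^(2t)cos(3t) - K_2e^(2t)sin(3t) - 3K_2e^(2t)cos(3t)

Coefficient matrix A = [[11, -3], [30, -7]].
Characteristic polynomial det(A - λI) = λ^2 - 4λ + 13 = 0.
Eigenvalues λ = 2 ± 3i (complex conjugate pair).
For λ=2+3i: an eigenvector is (0,-1) - i(1,3) = (0 - i, -1 - 3i).
A real fundamental pair from Re and Im of e^((2+3i)t)v: X_1 = e^(2t)(cos(3t)·(0,-1) + sin(3t)·(1,3)), X_2 = e^(2t)(sin(3t)·(0,-1) - cos(3t)·(1,3)).
General solution: K_1X_1 + K_2X_2.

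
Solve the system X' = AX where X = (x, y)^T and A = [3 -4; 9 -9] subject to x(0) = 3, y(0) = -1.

Coefficient matrix A = [[3, -4], [9, -9]].
Characteristic polynomial det(A - λI) = λ^2 + 6λ + 9 = 0.
Single eigenvalue λ = -3 with algebraic multiplicity 2.
Eigenvector v = (-2,-3); generalized eigenvector w with (A-λI)w=v is (1,2).
General solution: e^(-3t)[c_1·v + c_2·(t·v + w)].
Applying x(0)=3, y(0)=-1 gives c_1=-7, c_2=-11.

x(t) = 22te^(-3t) + 3e^(-3t), y(t) = 33te^(-3t) - e^(-3t)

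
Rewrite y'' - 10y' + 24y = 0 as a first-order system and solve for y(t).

y(t) = K_1e^(6t) + K_2e^(4t)

Let x_1 = y, x_2 = y'. Then x_1' = x_2 and x_2' = -24x_1 + 10x_2.
A = [[0,1],[-24,10]]; det(A-λI) = λ^2 - 10λ + 24.
Eigenvalues λ = 6, 4 with eigenvectors (1,6), (1,4).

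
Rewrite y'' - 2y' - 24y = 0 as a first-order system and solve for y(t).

y(t) = K_1e^(6t) + K_2e^(-4t)

Let x_1 = y, x_2 = y'. Then x_1' = x_2 and x_2' = 24x_1 + 2x_2.
A = [[0,1],[24,2]]; det(A-λI) = λ^2 - 2λ - 24.
Eigenvalues λ = 6, -4 with eigenvectors (1,6), (1,-4).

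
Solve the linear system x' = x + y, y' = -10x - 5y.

x(t) = c_1e^(-2t)sin(t) - c_2e^(-2t)cos(t), y(t) = -3c_1e^(-2t)sin(t) + c_1e^(-2t)cos(t) + c_2e^(-2t)sin(t) + 3c_2e^(-2t)cos(t)

Coefficient matrix A = [[1, 1], [-10, -5]].
Characteristic polynomial det(A - λI) = λ^2 + 4λ + 5 = 0.
Eigenvalues λ = -2 ± i (complex conjugate pair).
For λ=-2+i: an eigenvector is (0,1) - i(1,-3) = (0 - i, 1 + 3i).
A real fundamental pair from Re and Im of e^((-2+i)t)v: X_1 = e^(-2t)(cos(t)·(0,1) + sin(t)·(1,-3)), X_2 = e^(-2t)(sin(t)·(0,1) - cos(t)·(1,-3)).
General solution: c_1X_1 + c_2X_2.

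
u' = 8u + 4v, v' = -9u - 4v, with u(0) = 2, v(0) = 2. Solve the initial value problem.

u(t) = 20te^(2t) + 2e^(2t), v(t) = -30te^(2t) + 2e^(2t)

Coefficient matrix A = [[8, 4], [-9, -4]].
Characteristic polynomial det(A - λI) = λ^2 - 4λ + 4 = 0.
Single eigenvalue λ = 2 with algebraic multiplicity 2.
Eigenvector v = (-2,3); generalized eigenvector w with (A-λI)w=v is (-1,1).
General solution: e^(2t)[K_1·v + K_2·(t·v + w)].
Applying u(0)=2, v(0)=2 gives K_1=4, K_2=-10.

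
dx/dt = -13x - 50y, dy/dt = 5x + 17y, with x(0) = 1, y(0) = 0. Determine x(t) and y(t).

x(t) = -3e^(2t)sin(5t) + e^(2t)cos(5t), y(t) = e^(2t)sin(5t)

Coefficient matrix A = [[-13, -50], [5, 17]].
Characteristic polynomial det(A - λI) = λ^2 - 4λ + 29 = 0.
Eigenvalues λ = 2 ± 5i (complex conjugate pair).
For λ=2+5i: an eigenvector is (3,-1) - i(1,0) = (3 - i, -1).
A real fundamental pair from Re and Im of e^((2+5i)t)v: X_1 = e^(2t)(cos(5t)·(3,-1) + sin(5t)·(1,0)), X_2 = e^(2t)(sin(5t)·(3,-1) - cos(5t)·(1,0)).
General solution: c_1X_1 + c_2X_2.
Applying x(0)=1, y(0)=0 gives c_1=0, c_2=-1.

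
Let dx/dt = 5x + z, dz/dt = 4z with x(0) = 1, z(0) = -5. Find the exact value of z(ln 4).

A = [[5,1],[0,4]]; eigenvalues λ = 4, 5.
Eigenvectors: (-1,1) for λ=4, (1,0) for λ=5.
From the initial condition, c_1 = -5, c_2 = -4.
z(ln 4) = (-5)(4^4)(1) + (-4)(4^5)(0) = -1280.

-1280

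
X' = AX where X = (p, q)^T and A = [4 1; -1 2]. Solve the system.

p(t) = -K_1e^(3t) - K_2te^(3t) - 3K_2e^(3t), q(t) = K_1e^(3t) + K_2te^(3t) + 2K_2e^(3t)

Coefficient matrix A = [[4, 1], [-1, 2]].
Characteristic polynomial det(A - λI) = λ^2 - 6λ + 9 = 0.
Single eigenvalue λ = 3 with algebraic multiplicity 2.
Eigenvector v = (-1,1); generalized eigenvector w with (A-λI)w=v is (-3,2).
General solution: e^(3t)[K_1·v + K_2·(t·v + w)].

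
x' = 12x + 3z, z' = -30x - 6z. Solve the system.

x(t) = -K_1e^(3t)cos(3t) - K_2e^(3t)sin(3t), z(t) = K_1e^(3t)sin(3t) + 3K_1e^(3t)cos(3t) + 3K_2e^(3t)sin(3t) - K_2e^(3t)cos(3t)

Coefficient matrix A = [[12, 3], [-30, -6]].
Characteristic polynomial det(A - λI) = λ^2 - 6λ + 18 = 0.
Eigenvalues λ = 3 ± 3i (complex conjugate pair).
For λ=3+3i: an eigenvector is (-1,3) - i(0,1) = (-1, 3 - i).
A real fundamental pair from Re and Im of e^((3+3i)t)v: X_1 = e^(3t)(cos(3t)·(-1,3) + sin(3t)·(0,1)), X_2 = e^(3t)(sin(3t)·(-1,3) - cos(3t)·(0,1)).
General solution: K_1X_1 + K_2X_2.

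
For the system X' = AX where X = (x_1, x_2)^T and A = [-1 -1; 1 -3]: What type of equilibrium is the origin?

A = [[-1,-1],[1,-3]]; det(A-λI) = λ^2 + 4λ + 4.
repeated λ = -2 with a single eigenvector.

stable improper node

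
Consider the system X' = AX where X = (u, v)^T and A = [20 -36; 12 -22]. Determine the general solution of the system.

Coefficient matrix A = [[20, -36], [12, -22]].
Characteristic polynomial det(A - λI) = λ^2 + 2λ - 8 = 0.
Eigenvalues λ = 2, -4.
For λ=2: (A-λI) row 1 is [18, -36], so an eigenvector is (-2, -1).
For λ=-4: (A-λI) row 1 is [24, -36], so an eigenvector is (-3, -2).
General solution: K_1e^(2t)(-2,-1) + K_2e^(-4t)(-3,-2).

u(t) = -2K_1e^(2t) - 3K_2e^(-4t), v(t) = -K_1e^(2t) - 2K_2e^(-4t)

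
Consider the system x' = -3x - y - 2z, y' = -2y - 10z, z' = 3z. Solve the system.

Coefficient matrix A = [[-3, -1, -2], [0, -2, -10], [0, 0, 3]].
det(A - λI) = 0 gives eigenvalues λ = -3, 3, -2.
For λ=-3: eigenvector (1,0,0).
For λ=3: eigenvector (0,-2,1).
For λ=-2: eigenvector (-1,1,0).
General solution: C_1e^(-3t)(1,0,0) + C_2e^(3t)(0,-2,1) + C_3e^(-2t)(-1,1,0).

x(t) = C_1e^(-3t) - C_3e^(-2t), y(t) = -2C_2e^(3t) + C_3e^(-2t), z(t) = C_2e^(3t)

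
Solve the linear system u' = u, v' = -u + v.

u(t) = C_2e^(t), v(t) = -C_1e^(t) - C_2te^(t) - C_2e^(t)

Coefficient matrix A = [[1, 0], [-1, 1]].
Characteristic polynomial det(A - λI) = λ^2 - 2λ + 1 = 0.
Single eigenvalue λ = 1 with algebraic multiplicity 2.
Eigenvector v = (0,-1); generalized eigenvector w with (A-λI)w=v is (1,-1).
General solution: e^(t)[C_1·v + C_2·(t·v + w)].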